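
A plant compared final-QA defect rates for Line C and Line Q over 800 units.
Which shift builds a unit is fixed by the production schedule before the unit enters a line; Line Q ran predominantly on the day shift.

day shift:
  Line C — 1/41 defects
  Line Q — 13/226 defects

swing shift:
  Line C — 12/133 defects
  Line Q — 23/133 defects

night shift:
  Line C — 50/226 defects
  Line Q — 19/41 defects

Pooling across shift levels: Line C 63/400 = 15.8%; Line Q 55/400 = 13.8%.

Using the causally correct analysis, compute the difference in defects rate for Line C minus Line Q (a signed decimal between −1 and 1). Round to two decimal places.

Line C is lower inside every shift stratum but Line Q is lower in aggregate. Whether to stratify depends on how shift relates to the line.
Shift differs across lines for reasons unrelated to any effect of the line itself, and it separately predicts the outcome — a classic confounder. We must compare within shift levels.
Adjusting over the population distribution of shift: 0.334·(0.024−0.058) + 0.333·(0.090−0.173) + 0.334·(0.221−0.463) = -0.119.

-0.12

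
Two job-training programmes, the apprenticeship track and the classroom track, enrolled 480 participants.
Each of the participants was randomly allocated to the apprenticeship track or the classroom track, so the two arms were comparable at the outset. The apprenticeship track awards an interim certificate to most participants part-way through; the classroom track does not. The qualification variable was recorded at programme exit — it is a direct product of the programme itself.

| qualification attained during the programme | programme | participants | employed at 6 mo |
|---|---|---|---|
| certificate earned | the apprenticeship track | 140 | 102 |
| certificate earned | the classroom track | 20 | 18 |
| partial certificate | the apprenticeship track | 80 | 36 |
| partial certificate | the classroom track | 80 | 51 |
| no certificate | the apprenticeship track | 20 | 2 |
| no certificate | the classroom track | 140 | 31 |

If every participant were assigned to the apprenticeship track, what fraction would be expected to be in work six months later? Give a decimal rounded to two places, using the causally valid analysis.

0.58

The stratified and pooled comparisons disagree (the classroom track wins within each qualification attained during the programme; the apprenticeship track wins overall), so the answer turns on the causal role of qualification attained during the programme.
Qualification attained during the programme is recorded after the programme and is itself shifted by it — it sits on the causal path from programme to outcome. Conditioning on a mediator would strip out part of the effect we want; the pooled comparison gives the total causal effect.
So P(outcome | do(the apprenticeship track)) is just the pooled rate for the apprenticeship track: 140/240 = 0.583.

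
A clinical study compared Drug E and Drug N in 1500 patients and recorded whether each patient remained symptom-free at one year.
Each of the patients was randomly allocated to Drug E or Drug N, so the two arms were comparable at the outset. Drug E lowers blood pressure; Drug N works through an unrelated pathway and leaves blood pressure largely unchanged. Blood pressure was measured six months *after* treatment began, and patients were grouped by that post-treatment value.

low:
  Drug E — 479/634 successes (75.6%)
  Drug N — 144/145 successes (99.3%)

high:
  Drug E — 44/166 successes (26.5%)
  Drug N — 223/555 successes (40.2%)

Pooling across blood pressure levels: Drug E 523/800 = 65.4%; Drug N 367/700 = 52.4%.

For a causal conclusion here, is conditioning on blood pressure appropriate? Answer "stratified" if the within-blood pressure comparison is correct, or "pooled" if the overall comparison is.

Blood pressure is downstream of the drug. One should not condition on a consequence of treatment, so the overall rates are the right comparison.
Pooled: Drug E 65.4% vs Drug N 52.4%; Drug E is higher overall.

pooled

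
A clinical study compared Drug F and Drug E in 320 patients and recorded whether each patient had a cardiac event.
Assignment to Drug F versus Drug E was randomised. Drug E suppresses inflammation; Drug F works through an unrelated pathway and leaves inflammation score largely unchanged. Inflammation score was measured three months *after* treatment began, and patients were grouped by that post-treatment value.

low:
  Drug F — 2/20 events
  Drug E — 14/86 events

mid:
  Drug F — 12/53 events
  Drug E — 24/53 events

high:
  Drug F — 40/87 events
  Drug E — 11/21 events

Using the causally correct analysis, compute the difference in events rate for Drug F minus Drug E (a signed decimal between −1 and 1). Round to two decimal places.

The inflammation score-specific comparison favours Drug F throughout, but the pooled figures favour Drug E. The question is whether to condition on inflammation score.
Inflammation score lies on the pathway drug → inflammation score → outcome, so adjusting for it blocks the indirect effect. For the total causal effect of drug, use the unadjusted pooled rates.
The causal difference is the pooled difference: 0.338 − 0.306 = +0.031.

+0.03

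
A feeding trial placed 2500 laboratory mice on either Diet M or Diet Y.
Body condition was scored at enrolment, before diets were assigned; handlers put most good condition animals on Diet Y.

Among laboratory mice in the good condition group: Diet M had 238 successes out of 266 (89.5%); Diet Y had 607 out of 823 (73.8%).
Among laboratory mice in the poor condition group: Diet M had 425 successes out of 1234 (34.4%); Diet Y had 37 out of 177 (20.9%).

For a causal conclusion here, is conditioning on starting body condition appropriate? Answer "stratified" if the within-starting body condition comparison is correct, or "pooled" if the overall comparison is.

stratified

The stratified and pooled comparisons disagree (Diet M wins within each starting body condition; Diet Y wins overall), so the answer turns on the causal role of starting body condition.
Nothing the diet does changes starting body condition; the imbalance is an allocation artefact. With starting body condition also predicting the outcome, the pooled figure is confounded, and the within-stratum comparison is the causal one.
Within each level — good condition: 89.5% vs 73.8%; poor condition: 34.4% vs 20.9% — Diet M is higher every time.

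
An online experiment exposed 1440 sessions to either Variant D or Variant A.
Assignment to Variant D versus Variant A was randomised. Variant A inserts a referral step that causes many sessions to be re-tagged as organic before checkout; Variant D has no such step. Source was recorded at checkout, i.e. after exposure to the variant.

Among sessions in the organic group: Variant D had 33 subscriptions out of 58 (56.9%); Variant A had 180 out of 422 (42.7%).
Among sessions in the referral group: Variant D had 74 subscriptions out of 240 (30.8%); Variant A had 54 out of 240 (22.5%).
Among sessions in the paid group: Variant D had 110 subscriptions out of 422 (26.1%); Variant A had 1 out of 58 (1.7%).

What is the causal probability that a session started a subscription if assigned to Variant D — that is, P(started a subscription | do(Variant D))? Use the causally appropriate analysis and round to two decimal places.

Variant D is higher inside every traffic source stratum but Variant A is higher in aggregate. Whether to stratify depends on how traffic source relates to the variant.
The distribution of traffic source is itself part of what the variant does — it is an intermediate outcome. Holding it fixed would remove that part of the effect; the total effect is the pooled difference.
So P(outcome | do(Variant D)) is just the pooled rate for Variant D: 217/720 = 0.301.

0.30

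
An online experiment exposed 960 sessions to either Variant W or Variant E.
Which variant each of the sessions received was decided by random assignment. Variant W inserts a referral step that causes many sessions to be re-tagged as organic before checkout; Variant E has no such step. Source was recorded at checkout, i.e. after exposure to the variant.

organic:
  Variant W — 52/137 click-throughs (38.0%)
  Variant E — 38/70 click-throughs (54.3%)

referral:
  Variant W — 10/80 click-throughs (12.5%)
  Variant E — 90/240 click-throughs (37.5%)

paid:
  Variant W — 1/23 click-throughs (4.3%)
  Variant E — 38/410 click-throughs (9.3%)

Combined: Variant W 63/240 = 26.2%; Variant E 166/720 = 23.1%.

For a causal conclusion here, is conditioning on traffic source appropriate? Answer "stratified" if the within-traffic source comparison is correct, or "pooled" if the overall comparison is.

Within every traffic source level Variant E has the higher rate, yet pooled Variant W does — Simpson's reversal.
Traffic source is downstream of the variant. One should not condition on a consequence of treatment, so the overall rates are the right comparison.
Pooled: Variant W 26.2% vs Variant E 23.1%; Variant W is higher overall.

pooled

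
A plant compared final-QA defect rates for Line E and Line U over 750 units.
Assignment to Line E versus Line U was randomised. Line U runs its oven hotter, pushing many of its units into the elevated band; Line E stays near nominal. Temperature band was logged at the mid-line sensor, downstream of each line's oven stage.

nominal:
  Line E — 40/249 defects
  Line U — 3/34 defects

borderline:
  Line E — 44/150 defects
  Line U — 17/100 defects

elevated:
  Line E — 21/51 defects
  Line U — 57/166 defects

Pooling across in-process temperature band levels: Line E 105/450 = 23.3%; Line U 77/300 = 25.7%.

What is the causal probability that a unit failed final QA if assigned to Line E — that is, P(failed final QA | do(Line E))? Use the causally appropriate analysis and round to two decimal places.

Within every in-process temperature band level Line U has the lower rate, yet pooled Line E does — Simpson's reversal.
In-process temperature band lies on the pathway line → in-process temperature band → outcome, so adjusting for it blocks the indirect effect. For the total causal effect of line, use the unadjusted pooled rates.
So P(outcome | do(Line E)) is just the pooled rate for Line E: 105/450 = 0.233.

0.23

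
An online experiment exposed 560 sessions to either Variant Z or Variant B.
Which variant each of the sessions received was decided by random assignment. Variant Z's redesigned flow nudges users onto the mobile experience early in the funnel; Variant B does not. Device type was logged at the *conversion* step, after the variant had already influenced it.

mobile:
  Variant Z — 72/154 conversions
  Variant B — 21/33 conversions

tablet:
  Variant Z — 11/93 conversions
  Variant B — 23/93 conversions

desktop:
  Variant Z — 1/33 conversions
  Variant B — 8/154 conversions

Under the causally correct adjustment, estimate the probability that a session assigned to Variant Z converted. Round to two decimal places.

0.30

Variant B is higher inside every device type stratum but Variant Z is higher in aggregate. Whether to stratify depends on how device type relates to the variant.
Device type is recorded after the variant and is itself shifted by it — it sits on the causal path from variant to outcome. Conditioning on a mediator would strip out part of the effect we want; the pooled comparison gives the total causal effect.
So P(outcome | do(Variant Z)) is just the pooled rate for Variant Z: 84/280 = 0.300.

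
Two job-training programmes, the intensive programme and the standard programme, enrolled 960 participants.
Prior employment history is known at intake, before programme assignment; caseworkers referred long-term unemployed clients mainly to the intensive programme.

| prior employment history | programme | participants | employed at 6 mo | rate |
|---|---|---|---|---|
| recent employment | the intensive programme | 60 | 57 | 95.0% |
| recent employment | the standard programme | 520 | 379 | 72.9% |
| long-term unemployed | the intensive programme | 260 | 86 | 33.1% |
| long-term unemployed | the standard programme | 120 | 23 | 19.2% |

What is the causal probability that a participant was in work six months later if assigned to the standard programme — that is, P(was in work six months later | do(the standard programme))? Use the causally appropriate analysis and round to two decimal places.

the intensive programme is higher inside every prior employment history stratum but the standard programme is higher in aggregate. Whether to stratify depends on how prior employment history relates to the programme.
Prior employment history differs across programmes for reasons unrelated to any effect of the programme itself, and it separately predicts the outcome — a classic confounder. We must compare within prior employment history levels.
Standardising the standard programme to the population prior employment history mix: 0.604·379/520 + 0.396·23/120 = 0.516.

0.52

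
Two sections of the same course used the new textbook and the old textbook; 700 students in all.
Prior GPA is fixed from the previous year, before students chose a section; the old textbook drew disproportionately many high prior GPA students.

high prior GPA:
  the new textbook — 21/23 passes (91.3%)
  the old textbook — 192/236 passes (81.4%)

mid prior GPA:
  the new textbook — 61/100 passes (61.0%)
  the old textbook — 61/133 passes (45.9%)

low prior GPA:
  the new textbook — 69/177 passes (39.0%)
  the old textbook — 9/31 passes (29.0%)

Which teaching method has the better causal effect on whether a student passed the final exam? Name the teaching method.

the new textbook

The stratified and pooled comparisons disagree (the new textbook wins within each prior GPA band; the old textbook wins overall), so the answer turns on the causal role of prior GPA band.
Prior GPA band is set before the teaching method has any effect — it is not caused by the teaching method — and it independently drives the outcome. That makes it a confounder, so the causal comparison is within prior GPA band levels.
Within each level — high prior GPA: 91.3% vs 81.4%; mid prior GPA: 61.0% vs 45.9%; low prior GPA: 39.0% vs 29.0% — the new textbook is higher every time.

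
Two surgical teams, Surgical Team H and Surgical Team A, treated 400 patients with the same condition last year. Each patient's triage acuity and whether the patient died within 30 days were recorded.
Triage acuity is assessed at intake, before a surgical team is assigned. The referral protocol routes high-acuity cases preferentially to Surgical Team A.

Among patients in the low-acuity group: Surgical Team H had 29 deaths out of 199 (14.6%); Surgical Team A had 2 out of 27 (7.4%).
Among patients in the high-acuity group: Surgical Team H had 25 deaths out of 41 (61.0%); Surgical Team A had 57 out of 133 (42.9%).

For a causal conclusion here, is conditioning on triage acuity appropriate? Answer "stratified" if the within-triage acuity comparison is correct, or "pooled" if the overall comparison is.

stratified

Since triage acuity is a pre-existing factor (not a product of the surgical team) and it affects the outcome on its own, it is a confounder. The stratified rates, not the pooled rate, identify the causal effect.
Within each level — low-acuity: 14.6% vs 7.4%; high-acuity: 61.0% vs 42.9% — Surgical Team A is lower every time.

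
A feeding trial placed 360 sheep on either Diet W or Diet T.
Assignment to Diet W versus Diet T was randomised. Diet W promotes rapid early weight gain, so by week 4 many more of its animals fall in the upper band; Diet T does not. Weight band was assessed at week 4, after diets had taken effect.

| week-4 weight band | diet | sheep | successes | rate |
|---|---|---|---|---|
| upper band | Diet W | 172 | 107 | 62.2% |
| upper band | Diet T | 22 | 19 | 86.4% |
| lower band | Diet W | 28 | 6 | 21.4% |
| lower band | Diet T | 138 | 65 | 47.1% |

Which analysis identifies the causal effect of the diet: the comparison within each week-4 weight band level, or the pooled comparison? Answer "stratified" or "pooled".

pooled

Week-4 weight band lies on the pathway diet → week-4 weight band → outcome, so adjusting for it blocks the indirect effect. For the total causal effect of diet, use the unadjusted pooled rates.
Pooled: Diet W 56.5% vs Diet T 52.5%; Diet W is higher overall.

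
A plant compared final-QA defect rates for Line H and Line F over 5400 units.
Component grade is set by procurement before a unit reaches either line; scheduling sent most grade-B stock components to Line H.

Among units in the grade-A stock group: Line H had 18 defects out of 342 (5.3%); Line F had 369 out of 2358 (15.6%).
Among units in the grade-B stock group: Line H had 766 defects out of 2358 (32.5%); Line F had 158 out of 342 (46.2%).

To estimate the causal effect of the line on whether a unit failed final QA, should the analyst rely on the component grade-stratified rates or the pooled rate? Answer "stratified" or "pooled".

stratified

Component grade is set before the line has any effect — it is not caused by the line — and it independently drives the outcome. That makes it a confounder, so the causal comparison is within component grade levels.
Within each level — grade-A stock: 5.3% vs 15.6%; grade-B stock: 32.5% vs 46.2% — Line H is lower every time.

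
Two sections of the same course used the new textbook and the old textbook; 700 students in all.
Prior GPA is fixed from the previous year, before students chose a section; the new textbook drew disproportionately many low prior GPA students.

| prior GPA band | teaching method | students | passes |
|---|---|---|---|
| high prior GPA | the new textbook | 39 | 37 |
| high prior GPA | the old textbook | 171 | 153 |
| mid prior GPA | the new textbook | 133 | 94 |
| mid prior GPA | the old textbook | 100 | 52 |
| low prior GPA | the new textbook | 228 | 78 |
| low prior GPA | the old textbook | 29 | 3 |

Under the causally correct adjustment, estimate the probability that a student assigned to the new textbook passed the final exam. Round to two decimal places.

The stratified and pooled comparisons disagree (the new textbook wins within each prior GPA band; the old textbook wins overall), so the answer turns on the causal role of prior GPA band.
Prior GPA band differs across teaching methods for reasons unrelated to any effect of the teaching method itself, and it separately predicts the outcome — a classic confounder. We must compare within prior GPA band levels.
Standardising the new textbook to the population prior GPA band mix: 0.300·37/39 + 0.333·94/133 + 0.367·78/228 = 0.645.

0.65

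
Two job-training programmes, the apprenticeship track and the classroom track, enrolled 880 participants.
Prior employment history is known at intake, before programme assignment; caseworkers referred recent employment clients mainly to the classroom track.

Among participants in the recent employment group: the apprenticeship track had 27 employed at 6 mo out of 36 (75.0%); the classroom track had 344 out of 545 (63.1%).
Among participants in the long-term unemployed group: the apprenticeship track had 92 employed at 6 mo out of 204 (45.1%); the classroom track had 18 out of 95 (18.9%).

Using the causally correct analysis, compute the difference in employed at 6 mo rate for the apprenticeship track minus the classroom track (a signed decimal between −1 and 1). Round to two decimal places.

Within every prior employment history level the apprenticeship track has the higher rate, yet pooled the classroom track does — Simpson's reversal.
Prior employment history is set before the programme has any effect — it is not caused by the programme — and it independently drives the outcome. That makes it a confounder, so the causal comparison is within prior employment history levels.
Adjusting over the population distribution of prior employment history: 0.660·(0.750−0.631) + 0.340·(0.451−0.189) = +0.167.

+0.17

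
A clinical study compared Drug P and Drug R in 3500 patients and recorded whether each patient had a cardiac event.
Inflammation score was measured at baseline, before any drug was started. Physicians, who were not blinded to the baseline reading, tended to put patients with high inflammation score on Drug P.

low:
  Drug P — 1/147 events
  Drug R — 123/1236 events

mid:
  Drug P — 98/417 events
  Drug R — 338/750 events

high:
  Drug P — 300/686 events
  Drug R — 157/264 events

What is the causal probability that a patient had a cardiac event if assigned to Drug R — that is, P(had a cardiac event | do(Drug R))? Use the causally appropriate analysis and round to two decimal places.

0.35

The stratified and pooled comparisons disagree (Drug P wins within each inflammation score; Drug R wins overall), so the answer turns on the causal role of inflammation score.
Here inflammation score is a common cause — it drives both which drug a case falls under and the outcome. The crude comparison mixes populations; the stratum-specific rates are the causally relevant ones.
Standardising Drug R to the population inflammation score mix: 0.395·123/1236 + 0.333·338/750 + 0.271·157/264 = 0.351.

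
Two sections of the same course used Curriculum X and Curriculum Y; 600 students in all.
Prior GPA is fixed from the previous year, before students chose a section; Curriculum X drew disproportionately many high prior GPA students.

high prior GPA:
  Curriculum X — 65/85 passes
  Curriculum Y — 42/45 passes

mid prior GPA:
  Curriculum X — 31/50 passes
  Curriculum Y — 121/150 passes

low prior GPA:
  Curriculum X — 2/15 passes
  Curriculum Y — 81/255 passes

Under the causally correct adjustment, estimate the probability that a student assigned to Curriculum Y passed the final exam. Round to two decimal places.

0.61

The stratified and pooled comparisons disagree (Curriculum Y wins within each prior GPA band; Curriculum X wins overall), so the answer turns on the causal role of prior GPA band.
Prior GPA band differs across teaching methods for reasons unrelated to any effect of the teaching method itself, and it separately predicts the outcome — a classic confounder. We must compare within prior GPA band levels.
Standardising Curriculum Y to the population prior GPA band mix: 0.217·42/45 + 0.333·121/150 + 0.450·81/255 = 0.614.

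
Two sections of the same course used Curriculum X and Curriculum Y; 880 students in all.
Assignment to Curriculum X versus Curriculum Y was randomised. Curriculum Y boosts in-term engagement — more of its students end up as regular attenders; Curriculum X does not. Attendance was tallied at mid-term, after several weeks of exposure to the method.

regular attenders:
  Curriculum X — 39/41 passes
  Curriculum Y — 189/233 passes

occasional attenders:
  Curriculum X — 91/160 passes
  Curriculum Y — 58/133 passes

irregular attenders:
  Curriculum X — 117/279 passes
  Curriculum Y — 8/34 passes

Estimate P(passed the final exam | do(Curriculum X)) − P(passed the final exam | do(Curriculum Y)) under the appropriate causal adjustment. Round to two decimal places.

Stratifying would compare teaching methods among students the teaching methods themselves sorted into mid-term attendance groups — a form of selection on an intermediate. The unconditioned pooled rates give the total causal effect.
The causal difference is the pooled difference: 0.515 − 0.637 = -0.123.

-0.12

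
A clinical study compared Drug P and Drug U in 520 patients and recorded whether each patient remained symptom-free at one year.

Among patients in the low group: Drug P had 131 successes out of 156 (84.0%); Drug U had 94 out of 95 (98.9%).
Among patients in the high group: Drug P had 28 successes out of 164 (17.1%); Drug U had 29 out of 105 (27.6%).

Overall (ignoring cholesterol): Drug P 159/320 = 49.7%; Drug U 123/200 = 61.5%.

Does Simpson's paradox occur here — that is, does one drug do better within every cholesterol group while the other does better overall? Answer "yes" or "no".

no

Within each cholesterol level (low 84.0% vs 98.9%; high 17.1% vs 27.6%), Drug U has the higher rate every time. Pooled: 49.7% vs 61.5% — Drug U has the higher rate overall. They agree.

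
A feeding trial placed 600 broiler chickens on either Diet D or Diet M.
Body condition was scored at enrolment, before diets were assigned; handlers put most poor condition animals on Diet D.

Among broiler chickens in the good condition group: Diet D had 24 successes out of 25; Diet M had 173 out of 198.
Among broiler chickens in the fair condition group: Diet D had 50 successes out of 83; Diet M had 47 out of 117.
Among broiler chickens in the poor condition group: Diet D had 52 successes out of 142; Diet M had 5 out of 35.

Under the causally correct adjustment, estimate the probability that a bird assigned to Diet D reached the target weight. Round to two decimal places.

0.67

The stratified and pooled comparisons disagree (Diet D wins within each starting body condition; Diet M wins overall), so the answer turns on the causal role of starting body condition.
Starting body condition is set before the diet has any effect — it is not caused by the diet — and it independently drives the outcome. That makes it a confounder, so the causal comparison is within starting body condition levels.
Standardising Diet D to the population starting body condition mix: 0.372·24/25 + 0.333·50/83 + 0.295·52/142 = 0.666.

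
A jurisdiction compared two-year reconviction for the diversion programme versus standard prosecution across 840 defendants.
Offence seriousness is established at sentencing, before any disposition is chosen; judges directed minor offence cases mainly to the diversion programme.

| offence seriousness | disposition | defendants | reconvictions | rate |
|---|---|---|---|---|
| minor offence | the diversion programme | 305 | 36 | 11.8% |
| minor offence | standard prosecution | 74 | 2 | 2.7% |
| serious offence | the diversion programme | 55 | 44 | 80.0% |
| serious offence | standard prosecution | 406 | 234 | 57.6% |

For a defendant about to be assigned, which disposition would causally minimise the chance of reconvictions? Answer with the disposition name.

standard prosecution

The stratified and pooled comparisons disagree (standard prosecution wins within each offence seriousness; the diversion programme wins overall), so the answer turns on the causal role of offence seriousness.
Since offence seriousness is a pre-existing factor (not a product of the disposition) and it affects the outcome on its own, it is a confounder. The stratified rates, not the pooled rate, identify the causal effect.
Within each level — minor offence: 11.8% vs 2.7%; serious offence: 80.0% vs 57.6% — standard prosecution is lower every time.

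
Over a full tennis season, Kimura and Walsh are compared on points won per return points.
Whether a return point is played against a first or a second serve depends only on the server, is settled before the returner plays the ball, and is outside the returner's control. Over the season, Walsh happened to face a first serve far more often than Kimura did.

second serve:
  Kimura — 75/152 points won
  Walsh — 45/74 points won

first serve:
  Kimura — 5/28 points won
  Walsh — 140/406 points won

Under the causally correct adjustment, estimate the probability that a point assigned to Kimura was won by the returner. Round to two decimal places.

Here serve type is a common cause — it drives both which player a case falls under and the outcome. The crude comparison mixes populations; the stratum-specific rates are the causally relevant ones.
Standardising Kimura to the population serve type mix: 0.342·75/152 + 0.658·5/28 = 0.286.

0.29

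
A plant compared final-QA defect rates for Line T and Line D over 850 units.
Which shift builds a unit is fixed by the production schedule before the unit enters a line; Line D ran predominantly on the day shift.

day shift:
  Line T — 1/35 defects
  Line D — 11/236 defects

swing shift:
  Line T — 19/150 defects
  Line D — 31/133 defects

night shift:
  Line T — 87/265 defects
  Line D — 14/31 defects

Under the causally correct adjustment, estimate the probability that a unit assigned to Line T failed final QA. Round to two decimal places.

0.17

Nothing the line does changes shift; the imbalance is an allocation artefact. With shift also predicting the outcome, the pooled figure is confounded, and the within-stratum comparison is the causal one.
Standardising Line T to the population shift mix: 0.319·1/35 + 0.333·19/150 + 0.348·87/265 = 0.166.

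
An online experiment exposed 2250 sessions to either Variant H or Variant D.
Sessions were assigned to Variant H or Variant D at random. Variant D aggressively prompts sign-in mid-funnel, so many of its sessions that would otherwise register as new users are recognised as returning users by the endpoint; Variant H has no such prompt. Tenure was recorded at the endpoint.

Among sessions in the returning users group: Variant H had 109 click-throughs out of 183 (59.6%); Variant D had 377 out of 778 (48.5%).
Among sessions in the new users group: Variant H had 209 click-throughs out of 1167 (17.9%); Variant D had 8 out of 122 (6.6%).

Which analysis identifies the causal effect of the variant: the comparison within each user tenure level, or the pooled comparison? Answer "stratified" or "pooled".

pooled

Variant H is higher inside every user tenure stratum but Variant D is higher in aggregate. Whether to stratify depends on how user tenure relates to the variant.
User tenure is recorded after the variant and is itself shifted by it — it sits on the causal path from variant to outcome. Conditioning on a mediator would strip out part of the effect we want; the pooled comparison gives the total causal effect.
Pooled: Variant H 23.6% vs Variant D 42.8%; Variant D is higher overall.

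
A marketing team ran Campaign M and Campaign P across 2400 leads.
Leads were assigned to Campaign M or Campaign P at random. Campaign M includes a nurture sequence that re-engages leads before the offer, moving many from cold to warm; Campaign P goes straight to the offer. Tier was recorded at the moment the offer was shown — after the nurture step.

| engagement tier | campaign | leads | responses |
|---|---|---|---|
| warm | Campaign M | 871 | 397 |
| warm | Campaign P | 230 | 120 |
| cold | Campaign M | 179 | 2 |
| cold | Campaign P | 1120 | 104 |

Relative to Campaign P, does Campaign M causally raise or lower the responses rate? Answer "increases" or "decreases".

increases

Engagement tier is downstream of the campaign. One should not condition on a consequence of treatment, so the overall rates are the right comparison.
Pooled: Campaign M 38.0% vs Campaign P 16.6%; Campaign M is higher overall.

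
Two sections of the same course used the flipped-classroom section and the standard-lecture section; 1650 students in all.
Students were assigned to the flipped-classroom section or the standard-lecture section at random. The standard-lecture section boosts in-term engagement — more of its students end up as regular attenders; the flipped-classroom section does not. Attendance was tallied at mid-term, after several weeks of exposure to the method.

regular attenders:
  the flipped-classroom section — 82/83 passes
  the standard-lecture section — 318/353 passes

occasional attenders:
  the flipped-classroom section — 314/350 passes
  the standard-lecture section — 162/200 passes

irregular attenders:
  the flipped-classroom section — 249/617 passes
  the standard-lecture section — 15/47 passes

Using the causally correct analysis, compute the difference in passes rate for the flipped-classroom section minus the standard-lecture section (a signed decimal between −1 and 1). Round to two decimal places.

-0.21

Because the teaching method influences mid-term attendance, mid-term attendance is a post-treatment mediator, not a confounder. Stratifying on it would bias the estimate; the causal effect is the crude pooled difference.
The causal difference is the pooled difference: 0.614 − 0.825 = -0.211.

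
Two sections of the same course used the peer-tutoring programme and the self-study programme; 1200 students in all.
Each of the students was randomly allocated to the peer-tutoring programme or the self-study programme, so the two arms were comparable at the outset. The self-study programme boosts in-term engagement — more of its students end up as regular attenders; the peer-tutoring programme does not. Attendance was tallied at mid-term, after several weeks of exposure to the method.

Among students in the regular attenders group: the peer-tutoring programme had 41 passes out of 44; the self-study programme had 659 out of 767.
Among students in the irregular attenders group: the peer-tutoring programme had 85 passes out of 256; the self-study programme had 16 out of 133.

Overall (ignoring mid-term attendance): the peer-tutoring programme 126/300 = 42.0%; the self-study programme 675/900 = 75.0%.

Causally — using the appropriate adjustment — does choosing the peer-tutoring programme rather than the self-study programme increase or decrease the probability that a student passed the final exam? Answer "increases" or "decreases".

Within every mid-term attendance level the peer-tutoring programme has the higher rate, yet pooled the self-study programme does — Simpson's reversal.
Stratifying would compare teaching methods among students the teaching methods themselves sorted into mid-term attendance groups — a form of selection on an intermediate. The unconditioned pooled rates give the total causal effect.
Pooled: the peer-tutoring programme 42.0% vs the self-study programme 75.0%; the self-study programme is higher overall.

decreases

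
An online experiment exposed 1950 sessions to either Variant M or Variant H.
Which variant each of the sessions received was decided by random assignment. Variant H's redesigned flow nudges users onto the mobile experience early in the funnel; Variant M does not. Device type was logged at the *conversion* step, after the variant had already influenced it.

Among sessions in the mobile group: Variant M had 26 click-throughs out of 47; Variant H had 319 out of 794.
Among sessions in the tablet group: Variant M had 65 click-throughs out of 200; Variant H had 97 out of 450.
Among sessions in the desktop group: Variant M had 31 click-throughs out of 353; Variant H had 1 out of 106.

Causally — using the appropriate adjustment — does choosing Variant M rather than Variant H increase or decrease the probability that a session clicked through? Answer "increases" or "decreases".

decreases

Device type here is a post-treatment variable shaped by the variant; conditioning on it would introduce bias rather than remove it. The overall comparison is the causal one.
Pooled: Variant M 20.3% vs Variant H 30.9%; Variant H is higher overall.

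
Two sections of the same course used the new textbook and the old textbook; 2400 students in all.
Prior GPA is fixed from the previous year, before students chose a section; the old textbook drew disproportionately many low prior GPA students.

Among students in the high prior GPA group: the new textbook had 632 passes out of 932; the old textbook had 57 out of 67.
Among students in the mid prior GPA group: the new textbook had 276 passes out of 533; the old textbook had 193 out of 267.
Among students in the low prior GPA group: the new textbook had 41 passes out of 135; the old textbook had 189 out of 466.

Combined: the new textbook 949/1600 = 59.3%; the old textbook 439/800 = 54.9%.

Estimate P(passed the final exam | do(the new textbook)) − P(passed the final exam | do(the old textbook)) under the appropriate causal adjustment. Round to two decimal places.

Since prior GPA band is a pre-existing factor (not a product of the teaching method) and it affects the outcome on its own, it is a confounder. The stratified rates, not the pooled rate, identify the causal effect.
Adjusting over the population distribution of prior GPA band: 0.416·(0.678−0.851) + 0.333·(0.518−0.723) + 0.250·(0.304−0.406) = -0.166.

-0.17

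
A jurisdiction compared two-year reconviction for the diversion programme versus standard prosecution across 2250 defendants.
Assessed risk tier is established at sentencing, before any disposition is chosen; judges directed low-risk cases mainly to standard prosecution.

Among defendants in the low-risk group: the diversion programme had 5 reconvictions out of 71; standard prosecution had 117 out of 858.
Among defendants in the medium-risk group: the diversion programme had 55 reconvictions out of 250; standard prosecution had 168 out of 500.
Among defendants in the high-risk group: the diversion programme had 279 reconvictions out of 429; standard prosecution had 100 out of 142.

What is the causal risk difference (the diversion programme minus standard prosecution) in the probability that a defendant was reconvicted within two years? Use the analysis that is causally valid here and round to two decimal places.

The assessed risk tier-specific comparison favours the diversion programme throughout, but the pooled figures favour standard prosecution. The question is whether to condition on assessed risk tier.
Assessed risk tier is set before the disposition has any effect — it is not caused by the disposition — and it independently drives the outcome. That makes it a confounder, so the causal comparison is within assessed risk tier levels.
Adjusting over the population distribution of assessed risk tier: 0.413·(0.070−0.136) + 0.333·(0.220−0.336) + 0.254·(0.650−0.704) = -0.080.

-0.08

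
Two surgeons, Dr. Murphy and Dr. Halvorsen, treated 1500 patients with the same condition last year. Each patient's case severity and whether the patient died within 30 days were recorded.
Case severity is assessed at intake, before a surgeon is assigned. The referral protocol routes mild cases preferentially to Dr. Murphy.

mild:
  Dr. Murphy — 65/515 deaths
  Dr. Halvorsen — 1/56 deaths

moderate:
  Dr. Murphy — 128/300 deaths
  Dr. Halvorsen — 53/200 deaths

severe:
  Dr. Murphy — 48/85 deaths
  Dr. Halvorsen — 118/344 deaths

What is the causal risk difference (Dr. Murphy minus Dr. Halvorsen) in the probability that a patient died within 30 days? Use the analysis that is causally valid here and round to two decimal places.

Since case severity is a pre-existing factor (not a product of the surgeon) and it affects the outcome on its own, it is a confounder. The stratified rates, not the pooled rate, identify the causal effect.
Adjusting over the population distribution of case severity: 0.381·(0.126−0.018) + 0.333·(0.427−0.265) + 0.286·(0.565−0.343) = +0.159.

+0.16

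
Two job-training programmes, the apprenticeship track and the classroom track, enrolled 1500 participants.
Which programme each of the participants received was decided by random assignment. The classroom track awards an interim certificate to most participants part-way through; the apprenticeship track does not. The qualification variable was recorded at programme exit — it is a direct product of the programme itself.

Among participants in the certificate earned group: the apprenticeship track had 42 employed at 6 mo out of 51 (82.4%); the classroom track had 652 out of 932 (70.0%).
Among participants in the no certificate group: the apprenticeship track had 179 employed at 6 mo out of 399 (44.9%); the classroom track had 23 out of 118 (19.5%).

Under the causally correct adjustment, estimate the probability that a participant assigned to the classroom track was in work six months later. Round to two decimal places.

The stratified and pooled comparisons disagree (the apprenticeship track wins within each qualification attained during the programme; the classroom track wins overall), so the answer turns on the causal role of qualification attained during the programme.
Because the programme influences qualification attained during the programme, qualification attained during the programme is a post-treatment mediator, not a confounder. Stratifying on it would bias the estimate; the causal effect is the crude pooled difference.
So P(outcome | do(the classroom track)) is just the pooled rate for the classroom track: 675/1050 = 0.643.

0.64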